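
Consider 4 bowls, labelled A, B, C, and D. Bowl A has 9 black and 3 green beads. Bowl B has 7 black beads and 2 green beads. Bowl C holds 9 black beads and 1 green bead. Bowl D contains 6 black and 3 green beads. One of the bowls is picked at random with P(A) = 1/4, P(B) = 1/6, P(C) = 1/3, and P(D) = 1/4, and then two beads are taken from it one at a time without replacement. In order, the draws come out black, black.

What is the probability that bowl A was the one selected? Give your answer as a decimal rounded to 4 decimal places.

For each hypothesis, P(data | H) works out to: P(data | bowl A) = (9/12)(8/11) = 0.54545; P(data | bowl B) = (7/9)(6/8) = 0.58333; P(data | bowl C) = (9/10)(8/9) = 0.8; P(data | bowl D) = (6/9)(5/8) = 0.41667.
The prior-weighted likelihoods are 1/4 · 0.54545 = 0.13636, 1/6 · 0.58333 = 0.097222, 1/3 · 0.8 = 0.26667, 1/4 · 0.41667 = 0.10417; with total 0.60442.
By Bayes' rule, P(bowl A | data) = (0.13636) / (0.60442) = 0.22561.

0.2256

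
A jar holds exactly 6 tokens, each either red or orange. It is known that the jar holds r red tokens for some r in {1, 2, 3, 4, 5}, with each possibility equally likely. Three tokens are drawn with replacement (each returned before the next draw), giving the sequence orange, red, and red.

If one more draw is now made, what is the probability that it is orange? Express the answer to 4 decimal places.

0.4111

Under each hypothesis, the probability of the observed sequence is: P(data | r = 1) = (5/6)(1/6)(1/6) = 5/216; P(data | r = 2) = (4/6)(2/6)(2/6) = 2/27; P(data | r = 3) = (3/6)(3/6)(3/6) = 1/8; P(data | r = 4) = (2/6)(4/6)(4/6) = 4/27; P(data | r = 5) = (1/6)(5/6)(5/6) = 25/216.
Weighting by the prior gives 1/5 · 5/216 = 1/216, 1/5 · 2/27 = 2/135, 1/5 · 1/8 = 1/40, 1/5 · 4/27 = 4/135, 1/5 · 25/216 = 5/216; summing to 7/72.
Normalising, the posterior is P(r = 1 | data) = 1/21, P(r = 2 | data) = 16/105, P(r = 3 | data) = 9/35, P(r = 4 | data) = 32/105, P(r = 5 | data) = 5/21.
The predictive probability is P(orange next | data) = (5/6)(1/21) + (2/3)(16/105) + (1/2)(9/35) + (1/3)(32/105) + (1/6)(5/21) = 37/90.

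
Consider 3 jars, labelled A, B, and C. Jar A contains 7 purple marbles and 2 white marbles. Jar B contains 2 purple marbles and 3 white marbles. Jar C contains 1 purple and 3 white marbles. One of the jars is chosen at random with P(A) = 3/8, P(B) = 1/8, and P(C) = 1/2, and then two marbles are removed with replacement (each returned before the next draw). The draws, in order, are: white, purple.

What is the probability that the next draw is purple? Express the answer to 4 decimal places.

Under each hypothesis, the probability of the observed sequence is: P(data | jar A) = (2/9)(7/9) = 0.17284; P(data | jar B) = (3/5)(2/5) = 0.24; P(data | jar C) = (3/4)(1/4) = 0.1875.
Weighting by the prior gives 3/8 · 0.17284 = 0.064815, 1/8 · 0.24 = 0.03, 1/2 · 0.1875 = 0.09375; with total 0.18856.
Dividing through by the total gives posterior P(jar A | data) = 0.34373, P(jar B | data) = 0.1591, P(jar C | data) = 0.49718.
Averaging over the posterior, P(purple next | data) = (7/9)(0.34373) + (2/5)(0.1591) + (1/4)(0.49718) = 0.45528.

0.4553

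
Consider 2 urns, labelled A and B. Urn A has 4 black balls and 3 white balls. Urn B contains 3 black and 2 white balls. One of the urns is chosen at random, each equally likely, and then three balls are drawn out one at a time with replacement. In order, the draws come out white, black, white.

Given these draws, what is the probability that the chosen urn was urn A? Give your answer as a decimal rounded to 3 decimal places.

0.522

For each hypothesis, P(data | H) works out to: P(data | urn A) = (3/7)(4/7)(3/7) = 0.10496; P(data | urn B) = (2/5)(3/5)(2/5) = 0.096.
The prior-weighted likelihoods are 1/2 · 0.10496 = 0.052478, 1/2 · 0.096 = 0.048; these sum to 0.10048.
Hence P(urn A | data) = (0.052478) / (0.10048) = 0.52228.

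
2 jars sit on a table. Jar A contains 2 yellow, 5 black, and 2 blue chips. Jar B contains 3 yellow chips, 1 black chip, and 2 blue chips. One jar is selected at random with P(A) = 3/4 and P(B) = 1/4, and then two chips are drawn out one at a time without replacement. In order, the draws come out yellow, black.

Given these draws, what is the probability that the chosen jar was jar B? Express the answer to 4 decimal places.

The likelihood of the observed sequence under each hypothesis: P(data | jar A) = (2/9)(5/8) = 5/36; P(data | jar B) = (3/6)(1/5) = 1/10.
The prior-weighted likelihoods are 3/4 · 5/36 = 5/48, 1/4 · 1/10 = 1/40; summing to 31/240.
Therefore the posterior P(jar B | data) = (1/40) / (31/240) = 6/31.

0.1935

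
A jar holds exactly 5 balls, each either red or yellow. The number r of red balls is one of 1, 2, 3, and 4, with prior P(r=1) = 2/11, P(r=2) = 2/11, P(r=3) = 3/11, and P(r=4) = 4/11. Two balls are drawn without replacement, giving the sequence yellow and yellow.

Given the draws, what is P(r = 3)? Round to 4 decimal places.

0.1429

For each hypothesis, P(data | H) works out to: P(data | r = 1) = (4/5)(3/4) = 3/5; P(data | r = 2) = (3/5)(2/4) = 3/10; P(data | r = 3) = (2/5)(1/4) = 1/10; P(data | r = 4) = (1/5)(0/4) = 0.
The prior-weighted likelihoods are 2/11 · 3/5 = 6/55, 2/11 · 3/10 = 3/55, 3/11 · 1/10 = 3/110, 4/11 · 0 = 0; with total 21/110.
By Bayes' rule, P(r = 3 | data) = (3/110) / (21/110) = 1/7.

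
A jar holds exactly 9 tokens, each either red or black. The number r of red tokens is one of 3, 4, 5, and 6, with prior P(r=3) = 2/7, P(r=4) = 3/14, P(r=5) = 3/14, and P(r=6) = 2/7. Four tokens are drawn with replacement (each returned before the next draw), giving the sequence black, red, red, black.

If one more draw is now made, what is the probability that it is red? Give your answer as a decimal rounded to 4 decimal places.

0.5000

Under each hypothesis, the probability of the observed sequence is: P(data | r = 3) = (6/9)(3/9)(3/9)(6/9) = 0.049383; P(data | r = 4) = (5/9)(4/9)(4/9)(5/9) = 0.060966; P(data | r = 5) = (4/9)(5/9)(5/9)(4/9) = 0.060966; P(data | r = 6) = (3/9)(6/9)(6/9)(3/9) = 0.049383.
Multiplying each by its prior: 2/7 · 0.049383 = 0.014109, 3/14 · 0.060966 = 0.013064, 3/14 · 0.060966 = 0.013064, 2/7 · 0.049383 = 0.014109; these sum to 0.054347.
Dividing through by the total gives posterior P(r = 3 | data) = 0.25962, P(r = 4 | data) = 0.24038, P(r = 5 | data) = 0.24038, P(r = 6 | data) = 0.25962.
Averaging over the posterior, P(red next | data) = (1/3)(0.25962) + (4/9)(0.24038) + (5/9)(0.24038) + (2/3)(0.25962) = 0.5.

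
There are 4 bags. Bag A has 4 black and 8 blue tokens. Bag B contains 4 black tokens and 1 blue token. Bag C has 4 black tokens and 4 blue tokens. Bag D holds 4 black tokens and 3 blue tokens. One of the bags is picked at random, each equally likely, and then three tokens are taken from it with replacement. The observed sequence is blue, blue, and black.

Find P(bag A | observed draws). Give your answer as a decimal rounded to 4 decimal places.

0.3612

Under each hypothesis, the probability of the observed sequence is: P(data | bag A) = (8/12)(8/12)(4/12) = 0.14815; P(data | bag B) = (1/5)(1/5)(4/5) = 0.032; P(data | bag C) = (4/8)(4/8)(4/8) = 0.125; P(data | bag D) = (3/7)(3/7)(4/7) = 0.10496.
Multiplying each by its prior: 1/4 · 0.14815 = 0.037037, 1/4 · 0.032 = 0.008, 1/4 · 0.125 = 0.03125, 1/4 · 0.10496 = 0.026239; these sum to 0.10253.
Therefore the posterior P(bag A | data) = (0.037037) / (0.10253) = 0.36124.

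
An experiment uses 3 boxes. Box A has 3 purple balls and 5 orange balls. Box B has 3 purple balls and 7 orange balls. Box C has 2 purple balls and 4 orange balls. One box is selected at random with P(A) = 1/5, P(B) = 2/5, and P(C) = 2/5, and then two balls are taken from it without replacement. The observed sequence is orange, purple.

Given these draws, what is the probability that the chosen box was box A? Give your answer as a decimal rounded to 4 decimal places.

0.2113

Under each hypothesis, the probability of the observed sequence is: P(data | box A) = (5/8)(3/7) = 15/56; P(data | box B) = (7/10)(3/9) = 7/30; P(data | box C) = (4/6)(2/5) = 4/15.
The prior-weighted likelihoods are 1/5 · 15/56 = 3/56, 2/5 · 7/30 = 7/75, 2/5 · 4/15 = 8/75; these sum to 71/280.
So P(box A | data) = (3/56) / (71/280) = 15/71.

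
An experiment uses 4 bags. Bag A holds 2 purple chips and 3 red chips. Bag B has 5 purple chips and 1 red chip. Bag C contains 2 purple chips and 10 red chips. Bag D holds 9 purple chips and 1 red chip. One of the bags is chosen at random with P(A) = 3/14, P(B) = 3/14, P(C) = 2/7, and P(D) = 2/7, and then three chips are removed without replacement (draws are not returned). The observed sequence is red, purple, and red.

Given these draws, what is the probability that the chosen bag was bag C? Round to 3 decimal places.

The likelihood of the observed sequence under each hypothesis: P(data | bag A) = (3/5)(2/4)(2/3) = 1/5; P(data | bag B) = (1/6)(5/5)(0/4) = 0; P(data | bag C) = (10/12)(2/11)(9/10) = 3/22; P(data | bag D) = (1/10)(9/9)(0/8) = 0.
Weighting by the prior gives 3/14 · 1/5 = 3/70, 3/14 · 0 = 0, 2/7 · 3/22 = 3/77, 2/7 · 0 = 0; with total 9/110.
By Bayes' rule, P(bag C | data) = (3/77) / (9/110) = 10/21.

0.476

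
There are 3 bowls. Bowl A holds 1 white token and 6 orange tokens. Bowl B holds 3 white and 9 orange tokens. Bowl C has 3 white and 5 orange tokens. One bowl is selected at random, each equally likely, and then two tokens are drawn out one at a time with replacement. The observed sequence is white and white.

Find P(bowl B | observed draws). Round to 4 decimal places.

Compute the likelihood of the observed sequence for each case: P(data | bowl A) = (1/7)(1/7) = 0.020408; P(data | bowl B) = (3/12)(3/12) = 0.0625; P(data | bowl C) = (3/8)(3/8) = 0.14062.
The prior-weighted likelihoods are 1/3 · 0.020408 = 0.0068027, 1/3 · 0.0625 = 0.020833, 1/3 · 0.14062 = 0.046875; with total 0.074511.
By Bayes' rule, P(bowl B | data) = (0.020833) / (0.074511) = 0.2796.

0.2796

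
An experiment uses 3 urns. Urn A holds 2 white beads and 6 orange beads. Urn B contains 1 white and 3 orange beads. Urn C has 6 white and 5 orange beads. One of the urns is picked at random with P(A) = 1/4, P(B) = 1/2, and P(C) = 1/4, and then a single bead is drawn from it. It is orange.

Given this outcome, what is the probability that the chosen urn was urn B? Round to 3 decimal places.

Under each hypothesis, the probability of this draw is: P(data | urn A) = (6/8) = 3/4; P(data | urn B) = (3/4) = 3/4; P(data | urn C) = (5/11) = 5/11.
Weighting by the prior gives 1/4 · 3/4 = 3/16, 1/2 · 3/4 = 3/8, 1/4 · 5/11 = 5/44; these sum to 119/176.
So P(urn B | data) = (3/8) / (119/176) = 66/119.

0.555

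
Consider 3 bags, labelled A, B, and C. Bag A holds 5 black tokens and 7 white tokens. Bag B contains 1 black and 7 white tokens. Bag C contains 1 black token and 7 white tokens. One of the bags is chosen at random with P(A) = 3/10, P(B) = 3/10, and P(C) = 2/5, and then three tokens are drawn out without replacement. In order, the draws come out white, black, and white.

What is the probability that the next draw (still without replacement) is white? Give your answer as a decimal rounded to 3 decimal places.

0.843

The likelihood of the observed sequence under each hypothesis: P(data | bag A) = (7/12)(5/11)(6/10) = 7/44; P(data | bag B) = (7/8)(1/7)(6/6) = 1/8; P(data | bag C) = (7/8)(1/7)(6/6) = 1/8.
Weighting by the prior gives 3/10 · 7/44 = 21/440, 3/10 · 1/8 = 3/80, 2/5 · 1/8 = 1/20; these sum to 119/880.
Normalising, the posterior is P(bag A | data) = 6/17, P(bag B | data) = 33/119, P(bag C | data) = 44/119.
So P(white next | data) = Σ P(white next | H) P(H | data) = (5/9)(6/17) + (1)(33/119) + (1)(44/119) = 43/51.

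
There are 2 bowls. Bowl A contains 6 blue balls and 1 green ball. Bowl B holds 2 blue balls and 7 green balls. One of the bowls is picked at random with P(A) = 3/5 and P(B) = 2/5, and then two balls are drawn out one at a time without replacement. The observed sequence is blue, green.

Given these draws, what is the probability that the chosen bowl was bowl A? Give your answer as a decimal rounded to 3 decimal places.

Under each hypothesis, the probability of the observed sequence is: P(data | bowl A) = (6/7)(1/6) = 1/7; P(data | bowl B) = (2/9)(7/8) = 7/36.
The prior-weighted likelihoods are 3/5 · 1/7 = 3/35, 2/5 · 7/36 = 7/90; these sum to 103/630.
So P(bowl A | data) = (3/35) / (103/630) = 54/103.

0.524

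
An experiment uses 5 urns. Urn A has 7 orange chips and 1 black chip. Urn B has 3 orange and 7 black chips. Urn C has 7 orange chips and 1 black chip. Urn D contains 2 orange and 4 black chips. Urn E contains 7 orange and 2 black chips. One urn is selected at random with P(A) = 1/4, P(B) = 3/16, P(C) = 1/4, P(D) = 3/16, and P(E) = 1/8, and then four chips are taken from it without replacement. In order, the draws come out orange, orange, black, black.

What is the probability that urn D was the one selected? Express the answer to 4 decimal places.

Under each hypothesis, the probability of the observed sequence is: P(data | urn A) = (7/8)(6/7)(1/6)(0/5) = 0; P(data | urn B) = (3/10)(2/9)(7/8)(6/7) = 0.05; P(data | urn C) = (7/8)(6/7)(1/6)(0/5) = 0; P(data | urn D) = (2/6)(1/5)(4/4)(3/3) = 0.066667; P(data | urn E) = (7/9)(6/8)(2/7)(1/6) = 0.027778.
The prior-weighted likelihoods are 1/4 · 0 = 0, 3/16 · 0.05 = 0.009375, 1/4 · 0 = 0, 3/16 · 0.066667 = 0.0125, 1/8 · 0.027778 = 0.0034722; with total 0.025347.
Therefore the posterior P(urn D | data) = (0.0125) / (0.025347) = 0.49315.

0.4932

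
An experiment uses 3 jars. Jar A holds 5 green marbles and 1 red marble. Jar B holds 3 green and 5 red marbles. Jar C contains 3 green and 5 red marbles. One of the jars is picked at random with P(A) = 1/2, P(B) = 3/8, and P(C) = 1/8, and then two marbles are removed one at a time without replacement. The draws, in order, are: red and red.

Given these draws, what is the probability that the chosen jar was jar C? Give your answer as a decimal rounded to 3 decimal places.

Compute the likelihood of the observed sequence for each case: P(data | jar A) = (1/6)(0/5) = 0; P(data | jar B) = (5/8)(4/7) = 5/14; P(data | jar C) = (5/8)(4/7) = 5/14.
Multiplying each by its prior: 1/2 · 0 = 0, 3/8 · 5/14 = 15/112, 1/8 · 5/14 = 5/112; with total 5/28.
Hence P(jar C | data) = (5/112) / (5/28) = 1/4.

0.250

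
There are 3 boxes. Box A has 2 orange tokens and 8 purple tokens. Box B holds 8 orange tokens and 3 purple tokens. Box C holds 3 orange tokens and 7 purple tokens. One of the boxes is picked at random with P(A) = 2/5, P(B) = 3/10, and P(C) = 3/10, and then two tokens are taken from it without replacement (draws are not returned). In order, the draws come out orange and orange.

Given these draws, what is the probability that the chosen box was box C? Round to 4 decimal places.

0.1101

Under each hypothesis, the probability of the observed sequence is: P(data | box A) = (2/10)(1/9) = 0.022222; P(data | box B) = (8/11)(7/10) = 0.50909; P(data | box C) = (3/10)(2/9) = 0.066667.
Weighting by the prior gives 2/5 · 0.022222 = 0.0088889, 3/10 · 0.50909 = 0.15273, 3/10 · 0.066667 = 0.02; summing to 0.18162.
Therefore the posterior P(box C | data) = (0.02) / (0.18162) = 0.11012.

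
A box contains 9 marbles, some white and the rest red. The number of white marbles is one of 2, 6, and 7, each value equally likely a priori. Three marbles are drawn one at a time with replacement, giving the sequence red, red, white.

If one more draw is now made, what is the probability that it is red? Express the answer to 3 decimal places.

Compute the likelihood of the observed sequence for each case: P(data | r = 2) = (7/9)(7/9)(2/9) = 0.13443; P(data | r = 6) = (3/9)(3/9)(6/9) = 0.074074; P(data | r = 7) = (2/9)(2/9)(7/9) = 0.038409.
Weighting by the prior gives 1/3 · 0.13443 = 0.04481, 1/3 · 0.074074 = 0.024691, 1/3 · 0.038409 = 0.012803; with total 0.082305.
Normalising, the posterior is P(r = 2 | data) = 0.54444, P(r = 6 | data) = 0.3, P(r = 7 | data) = 0.15556.
The predictive probability is P(red next | data) = (7/9)(0.54444) + (1/3)(0.3) + (2/9)(0.15556) = 0.55802.

0.558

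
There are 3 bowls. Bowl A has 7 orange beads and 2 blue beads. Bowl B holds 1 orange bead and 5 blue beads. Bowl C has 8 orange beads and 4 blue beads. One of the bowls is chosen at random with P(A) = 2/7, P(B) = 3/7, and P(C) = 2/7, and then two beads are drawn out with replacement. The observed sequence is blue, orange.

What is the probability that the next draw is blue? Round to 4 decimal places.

0.4741

Under each hypothesis, the probability of the observed sequence is: P(data | bowl A) = (2/9)(7/9) = 0.17284; P(data | bowl B) = (5/6)(1/6) = 0.13889; P(data | bowl C) = (4/12)(8/12) = 0.22222.
Multiplying each by its prior: 2/7 · 0.17284 = 0.049383, 3/7 · 0.13889 = 0.059524, 2/7 · 0.22222 = 0.063492; with total 0.1724.
Dividing through by the total gives posterior P(bowl A | data) = 0.28645, P(bowl B | data) = 0.34527, P(bowl C | data) = 0.36829.
So P(blue next | data) = Σ P(blue next | H) P(H | data) = (2/9)(0.28645) + (5/6)(0.34527) + (1/3)(0.36829) = 0.47414.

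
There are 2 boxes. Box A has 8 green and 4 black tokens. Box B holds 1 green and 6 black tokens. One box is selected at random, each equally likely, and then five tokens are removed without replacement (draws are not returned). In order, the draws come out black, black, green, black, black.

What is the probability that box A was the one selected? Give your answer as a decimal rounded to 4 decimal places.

0.0139

Under each hypothesis, the probability of the observed sequence is: P(data | box A) = (4/12)(3/11)(8/10)(2/9)(1/8) = 0.0020202; P(data | box B) = (6/7)(5/6)(1/5)(4/4)(3/3) = 0.14286.
Weighting by the prior gives 1/2 · 0.0020202 = 0.0010101, 1/2 · 0.14286 = 0.071429; with total 0.072439.
By Bayes' rule, P(box A | data) = (0.0010101) / (0.072439) = 0.013944.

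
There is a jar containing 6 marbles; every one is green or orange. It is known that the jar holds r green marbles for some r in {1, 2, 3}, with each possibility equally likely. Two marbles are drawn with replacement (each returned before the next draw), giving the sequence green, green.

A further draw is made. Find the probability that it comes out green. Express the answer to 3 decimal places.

Compute the likelihood of the observed sequence for each case: P(data | r = 1) = (1/6)(1/6) = 1/36; P(data | r = 2) = (2/6)(2/6) = 1/9; P(data | r = 3) = (3/6)(3/6) = 1/4.
Multiplying each by its prior: 1/3 · 1/36 = 1/108, 1/3 · 1/9 = 1/27, 1/3 · 1/4 = 1/12; these sum to 7/54.
Normalising, the posterior is P(r = 1 | data) = 1/14, P(r = 2 | data) = 2/7, P(r = 3 | data) = 9/14.
The predictive probability is P(green next | data) = (1/6)(1/14) + (1/3)(2/7) + (1/2)(9/14) = 3/7.

0.429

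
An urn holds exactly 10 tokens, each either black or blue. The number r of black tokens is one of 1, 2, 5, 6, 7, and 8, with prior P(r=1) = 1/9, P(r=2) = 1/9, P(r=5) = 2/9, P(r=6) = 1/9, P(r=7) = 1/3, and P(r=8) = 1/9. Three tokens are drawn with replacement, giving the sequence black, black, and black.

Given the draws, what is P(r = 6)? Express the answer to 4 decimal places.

Under each hypothesis, the probability of the observed sequence is: P(data | r = 1) = (1/10)(1/10)(1/10) = 0.001; P(data | r = 2) = (2/10)(2/10)(2/10) = 0.008; P(data | r = 5) = (5/10)(5/10)(5/10) = 0.125; P(data | r = 6) = (6/10)(6/10)(6/10) = 0.216; P(data | r = 7) = (7/10)(7/10)(7/10) = 0.343; P(data | r = 8) = (8/10)(8/10)(8/10) = 0.512.
The prior-weighted likelihoods are 1/9 · 0.001 = 0.00011111, 1/9 · 0.008 = 0.00088889, 2/9 · 0.125 = 0.027778, 1/9 · 0.216 = 0.024, 1/3 · 0.343 = 0.11433, 1/9 · 0.512 = 0.056889; summing to 0.224.
Therefore the posterior P(r = 6 | data) = (0.024) / (0.224) = 0.10714.

0.1071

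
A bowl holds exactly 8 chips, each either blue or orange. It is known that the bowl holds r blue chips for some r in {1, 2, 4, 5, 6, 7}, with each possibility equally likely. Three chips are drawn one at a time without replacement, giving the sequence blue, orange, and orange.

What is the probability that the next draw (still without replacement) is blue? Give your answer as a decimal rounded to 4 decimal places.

0.4000

The likelihood of the observed sequence under each hypothesis: P(data | r = 1) = (1/8)(7/7)(6/6) = 1/8; P(data | r = 2) = (2/8)(6/7)(5/6) = 5/28; P(data | r = 4) = (4/8)(4/7)(3/6) = 1/7; P(data | r = 5) = (5/8)(3/7)(2/6) = 5/56; P(data | r = 6) = (6/8)(2/7)(1/6) = 1/28; P(data | r = 7) = (7/8)(1/7)(0/6) = 0.
The prior-weighted likelihoods are 1/6 · 1/8 = 1/48, 1/6 · 5/28 = 5/168, 1/6 · 1/7 = 1/42, 1/6 · 5/56 = 5/336, 1/6 · 1/28 = 1/168, 1/6 · 0 = 0; these sum to 2/21.
The posterior is then P(r = 1 | data) = 7/32, P(r = 2 | data) = 5/16, P(r = 4 | data) = 1/4, P(r = 5 | data) = 5/32, P(r = 6 | data) = 1/16, P(r = 7 | data) = 0.
The predictive probability is P(blue next | data) = (0)(7/32) + (1/5)(5/16) + (3/5)(1/4) + (4/5)(5/32) + (1)(1/16) = 2/5.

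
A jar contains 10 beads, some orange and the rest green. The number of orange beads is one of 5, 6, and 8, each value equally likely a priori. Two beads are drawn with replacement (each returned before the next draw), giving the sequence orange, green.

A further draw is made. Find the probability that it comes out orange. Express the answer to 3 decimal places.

0.611

For each hypothesis, P(data | H) works out to: P(data | r = 5) = (5/10)(5/10) = 1/4; P(data | r = 6) = (6/10)(4/10) = 6/25; P(data | r = 8) = (8/10)(2/10) = 4/25.
Multiplying each by its prior: 1/3 · 1/4 = 1/12, 1/3 · 6/25 = 2/25, 1/3 · 4/25 = 4/75; with total 13/60.
The posterior is then P(r = 5 | data) = 5/13, P(r = 6 | data) = 24/65, P(r = 8 | data) = 16/65.
So P(orange next | data) = Σ P(orange next | H) P(H | data) = (1/2)(5/13) + (3/5)(24/65) + (4/5)(16/65) = 397/650.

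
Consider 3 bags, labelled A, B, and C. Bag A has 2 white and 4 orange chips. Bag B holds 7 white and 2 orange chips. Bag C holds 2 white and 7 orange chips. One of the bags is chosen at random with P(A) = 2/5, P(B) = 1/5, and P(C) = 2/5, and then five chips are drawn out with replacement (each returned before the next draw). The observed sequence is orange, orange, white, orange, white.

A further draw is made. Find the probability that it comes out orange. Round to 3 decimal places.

0.685

Compute the likelihood of the observed sequence for each case: P(data | bag A) = (4/6)(4/6)(2/6)(4/6)(2/6) = 0.032922; P(data | bag B) = (2/9)(2/9)(7/9)(2/9)(7/9) = 0.0066386; P(data | bag C) = (7/9)(7/9)(2/9)(7/9)(2/9) = 0.023235.
The prior-weighted likelihoods are 2/5 · 0.032922 = 0.013169, 1/5 · 0.0066386 = 0.0013277, 2/5 · 0.023235 = 0.009294; with total 0.02379.
Dividing through by the total gives posterior P(bag A | data) = 0.55353, P(bag B | data) = 0.055809, P(bag C | data) = 0.39066.
The predictive probability is P(orange next | data) = (2/3)(0.55353) + (2/9)(0.055809) + (7/9)(0.39066) = 0.68527.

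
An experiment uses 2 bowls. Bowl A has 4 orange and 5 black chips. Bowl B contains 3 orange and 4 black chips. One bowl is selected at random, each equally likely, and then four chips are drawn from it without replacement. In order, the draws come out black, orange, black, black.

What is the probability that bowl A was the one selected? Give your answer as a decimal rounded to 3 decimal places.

0.481

Compute the likelihood of the observed sequence for each case: P(data | bowl A) = (5/9)(4/8)(4/7)(3/6) = 5/63; P(data | bowl B) = (4/7)(3/6)(3/5)(2/4) = 3/35.
Weighting by the prior gives 1/2 · 5/63 = 5/126, 1/2 · 3/35 = 3/70; with total 26/315.
So P(bowl A | data) = (5/126) / (26/315) = 25/52.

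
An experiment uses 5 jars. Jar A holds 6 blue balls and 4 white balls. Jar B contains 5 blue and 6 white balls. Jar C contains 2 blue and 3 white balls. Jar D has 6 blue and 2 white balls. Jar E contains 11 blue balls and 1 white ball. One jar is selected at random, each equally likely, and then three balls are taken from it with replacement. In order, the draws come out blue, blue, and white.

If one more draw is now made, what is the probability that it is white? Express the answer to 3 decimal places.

0.386

Compute the likelihood of the observed sequence for each case: P(data | jar A) = (6/10)(6/10)(4/10) = 0.144; P(data | jar B) = (5/11)(5/11)(6/11) = 0.1127; P(data | jar C) = (2/5)(2/5)(3/5) = 0.096; P(data | jar D) = (6/8)(6/8)(2/8) = 0.14062; P(data | jar E) = (11/12)(11/12)(1/12) = 0.070023.
Weighting by the prior gives 1/5 · 0.144 = 0.0288, 1/5 · 0.1127 = 0.022539, 1/5 · 0.096 = 0.0192, 1/5 · 0.14062 = 0.028125, 1/5 · 0.070023 = 0.014005; with total 0.11267.
Normalising, the posterior is P(jar A | data) = 0.25562, P(jar B | data) = 0.20005, P(jar C | data) = 0.17041, P(jar D | data) = 0.24962, P(jar E | data) = 0.1243.
So P(white next | data) = Σ P(white next | H) P(H | data) = (2/5)(0.25562) + (6/11)(0.20005) + (3/5)(0.17041) + (1/4)(0.24962) + (1/12)(0.1243) = 0.38638.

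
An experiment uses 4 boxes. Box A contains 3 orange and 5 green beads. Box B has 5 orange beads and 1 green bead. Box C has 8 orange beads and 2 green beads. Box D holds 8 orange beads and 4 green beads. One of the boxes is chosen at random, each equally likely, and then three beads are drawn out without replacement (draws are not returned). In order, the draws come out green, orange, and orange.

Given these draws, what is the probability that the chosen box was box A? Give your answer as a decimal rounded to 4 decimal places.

0.1536

The likelihood of the observed sequence under each hypothesis: P(data | box A) = (5/8)(3/7)(2/6) = 0.089286; P(data | box B) = (1/6)(5/5)(4/4) = 0.16667; P(data | box C) = (2/10)(8/9)(7/8) = 0.15556; P(data | box D) = (4/12)(8/11)(7/10) = 0.1697.
Multiplying each by its prior: 1/4 · 0.089286 = 0.022321, 1/4 · 0.16667 = 0.041667, 1/4 · 0.15556 = 0.038889, 1/4 · 0.1697 = 0.042424; summing to 0.1453.
So P(box A | data) = (0.022321) / (0.1453) = 0.15362.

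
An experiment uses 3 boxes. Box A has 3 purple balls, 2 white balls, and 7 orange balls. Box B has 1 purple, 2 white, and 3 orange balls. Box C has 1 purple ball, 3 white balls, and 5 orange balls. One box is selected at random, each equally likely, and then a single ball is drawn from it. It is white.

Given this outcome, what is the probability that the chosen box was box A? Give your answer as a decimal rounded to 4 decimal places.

0.2000

For each hypothesis, P(data | H) works out to: P(data | box A) = (2/12) = 1/6; P(data | box B) = (2/6) = 1/3; P(data | box C) = (3/9) = 1/3.
Weighting by the prior gives 1/3 · 1/6 = 1/18, 1/3 · 1/3 = 1/9, 1/3 · 1/3 = 1/9; with total 5/18.
By Bayes' rule, P(box A | data) = (1/18) / (5/18) = 1/5.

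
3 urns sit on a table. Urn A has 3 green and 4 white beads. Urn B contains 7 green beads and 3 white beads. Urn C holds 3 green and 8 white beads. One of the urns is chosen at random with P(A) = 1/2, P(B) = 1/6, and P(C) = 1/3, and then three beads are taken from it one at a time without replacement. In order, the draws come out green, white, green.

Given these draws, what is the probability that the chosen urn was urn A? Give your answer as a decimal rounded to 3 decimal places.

Under each hypothesis, the probability of the observed sequence is: P(data | urn A) = (3/7)(4/6)(2/5) = 0.11429; P(data | urn B) = (7/10)(3/9)(6/8) = 0.175; P(data | urn C) = (3/11)(8/10)(2/9) = 0.048485.
Weighting by the prior gives 1/2 · 0.11429 = 0.057143, 1/6 · 0.175 = 0.029167, 1/3 · 0.048485 = 0.016162; with total 0.10247.
Therefore the posterior P(urn A | data) = (0.057143) / (0.10247) = 0.55765.

0.558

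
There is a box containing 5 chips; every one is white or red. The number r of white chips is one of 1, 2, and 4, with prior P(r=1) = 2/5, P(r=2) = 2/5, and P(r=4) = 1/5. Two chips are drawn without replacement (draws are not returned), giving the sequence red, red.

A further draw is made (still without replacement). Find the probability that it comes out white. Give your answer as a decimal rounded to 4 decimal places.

Compute the likelihood of the observed sequence for each case: P(data | r = 1) = (4/5)(3/4) = 3/5; P(data | r = 2) = (3/5)(2/4) = 3/10; P(data | r = 4) = (1/5)(0/4) = 0.
Weighting by the prior gives 2/5 · 3/5 = 6/25, 2/5 · 3/10 = 3/25, 1/5 · 0 = 0; summing to 9/25.
Normalising, the posterior is P(r = 1 | data) = 2/3, P(r = 2 | data) = 1/3, P(r = 4 | data) = 0.
So P(white next | data) = Σ P(white next | H) P(H | data) = (1/3)(2/3) + (2/3)(1/3) = 4/9.

0.4444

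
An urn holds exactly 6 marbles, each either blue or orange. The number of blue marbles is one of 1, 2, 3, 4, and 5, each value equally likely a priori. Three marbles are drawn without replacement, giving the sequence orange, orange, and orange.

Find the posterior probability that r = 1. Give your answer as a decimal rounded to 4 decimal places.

0.6667

Under each hypothesis, the probability of the observed sequence is: P(data | r = 1) = (5/6)(4/5)(3/4) = 1/2; P(data | r = 2) = (4/6)(3/5)(2/4) = 1/5; P(data | r = 3) = (3/6)(2/5)(1/4) = 1/20; P(data | r = 4) = (2/6)(1/5)(0/4) = 0; P(data | r = 5) = (1/6)(0/5) = 0.
Weighting by the prior gives 1/5 · 1/2 = 1/10, 1/5 · 1/5 = 1/25, 1/5 · 1/20 = 1/100, 1/5 · 0 = 0, 1/5 · 0 = 0; summing to 3/20.
By Bayes' rule, P(r = 1 | data) = (1/10) / (3/20) = 2/3.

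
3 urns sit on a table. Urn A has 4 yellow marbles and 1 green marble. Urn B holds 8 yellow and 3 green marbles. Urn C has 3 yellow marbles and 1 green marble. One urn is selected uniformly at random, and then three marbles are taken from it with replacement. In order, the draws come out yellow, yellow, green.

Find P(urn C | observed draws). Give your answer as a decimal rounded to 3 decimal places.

0.341

The likelihood of the observed sequence under each hypothesis: P(data | urn A) = (4/5)(4/5)(1/5) = 0.128; P(data | urn B) = (8/11)(8/11)(3/11) = 0.14425; P(data | urn C) = (3/4)(3/4)(1/4) = 0.14062.
Multiplying each by its prior: 1/3 · 0.128 = 0.042667, 1/3 · 0.14425 = 0.048084, 1/3 · 0.14062 = 0.046875; with total 0.13763.
Therefore the posterior P(urn C | data) = (0.046875) / (0.13763) = 0.3406.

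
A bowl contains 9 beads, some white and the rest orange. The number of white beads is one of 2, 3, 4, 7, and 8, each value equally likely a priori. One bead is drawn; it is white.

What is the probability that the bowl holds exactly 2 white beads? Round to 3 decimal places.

0.083

For each hypothesis, P(data | H) works out to: P(data | r = 2) = (2/9) = 2/9; P(data | r = 3) = (3/9) = 1/3; P(data | r = 4) = (4/9) = 4/9; P(data | r = 7) = (7/9) = 7/9; P(data | r = 8) = (8/9) = 8/9.
Weighting by the prior gives 1/5 · 2/9 = 2/45, 1/5 · 1/3 = 1/15, 1/5 · 4/9 = 4/45, 1/5 · 7/9 = 7/45, 1/5 · 8/9 = 8/45; summing to 8/15.
Therefore the posterior P(r = 2 | data) = (2/45) / (8/15) = 1/12.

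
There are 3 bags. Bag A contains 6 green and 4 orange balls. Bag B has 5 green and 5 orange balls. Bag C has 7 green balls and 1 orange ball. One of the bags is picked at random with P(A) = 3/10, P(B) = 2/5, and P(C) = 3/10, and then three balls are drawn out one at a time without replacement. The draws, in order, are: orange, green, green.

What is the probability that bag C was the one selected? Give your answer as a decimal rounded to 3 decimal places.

Compute the likelihood of the observed sequence for each case: P(data | bag A) = (4/10)(6/9)(5/8) = 1/6; P(data | bag B) = (5/10)(5/9)(4/8) = 5/36; P(data | bag C) = (1/8)(7/7)(6/6) = 1/8.
Weighting by the prior gives 3/10 · 1/6 = 1/20, 2/5 · 5/36 = 1/18, 3/10 · 1/8 = 3/80; with total 103/720.
By Bayes' rule, P(bag C | data) = (3/80) / (103/720) = 27/103.

0.262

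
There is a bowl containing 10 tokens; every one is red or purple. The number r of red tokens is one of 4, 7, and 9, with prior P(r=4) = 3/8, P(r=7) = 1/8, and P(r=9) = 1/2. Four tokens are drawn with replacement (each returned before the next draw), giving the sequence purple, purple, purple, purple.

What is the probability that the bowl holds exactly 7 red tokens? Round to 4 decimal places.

0.0204

Under each hypothesis, the probability of the observed sequence is: P(data | r = 4) = (6/10)(6/10)(6/10)(6/10) = 0.1296; P(data | r = 7) = (3/10)(3/10)(3/10)(3/10) = 0.0081; P(data | r = 9) = (1/10)(1/10)(1/10)(1/10) = 0.0001.
Weighting by the prior gives 3/8 · 0.1296 = 0.0486, 1/8 · 0.0081 = 0.0010125, 1/2 · 0.0001 = 5e-05; summing to 0.049662.
Hence P(r = 7 | data) = (0.0010125) / (0.049662) = 0.020388.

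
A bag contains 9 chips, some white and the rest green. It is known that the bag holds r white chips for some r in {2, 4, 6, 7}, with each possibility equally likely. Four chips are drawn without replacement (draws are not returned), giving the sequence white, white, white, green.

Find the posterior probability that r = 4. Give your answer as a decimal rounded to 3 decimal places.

0.133

For each hypothesis, P(data | H) works out to: P(data | r = 2) = (2/9)(1/8)(0/7) = 0; P(data | r = 4) = (4/9)(3/8)(2/7)(5/6) = 5/126; P(data | r = 6) = (6/9)(5/8)(4/7)(3/6) = 5/42; P(data | r = 7) = (7/9)(6/8)(5/7)(2/6) = 5/36.
Multiplying each by its prior: 1/4 · 0 = 0, 1/4 · 5/126 = 5/504, 1/4 · 5/42 = 5/168, 1/4 · 5/36 = 5/144; summing to 25/336.
Therefore the posterior P(r = 4 | data) = (5/504) / (25/336) = 2/15.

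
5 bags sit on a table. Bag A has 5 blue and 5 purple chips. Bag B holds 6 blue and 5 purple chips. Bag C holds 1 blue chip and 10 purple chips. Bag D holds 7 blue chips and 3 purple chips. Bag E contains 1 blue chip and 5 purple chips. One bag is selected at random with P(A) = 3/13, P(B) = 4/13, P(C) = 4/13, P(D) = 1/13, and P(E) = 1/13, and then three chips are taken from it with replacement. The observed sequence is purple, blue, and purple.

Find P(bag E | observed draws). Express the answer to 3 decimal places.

0.089

Under each hypothesis, the probability of the observed sequence is: P(data | bag A) = (5/10)(5/10)(5/10) = 0.125; P(data | bag B) = (5/11)(6/11)(5/11) = 0.1127; P(data | bag C) = (10/11)(1/11)(10/11) = 0.075131; P(data | bag D) = (3/10)(7/10)(3/10) = 0.063; P(data | bag E) = (5/6)(1/6)(5/6) = 0.11574.
Weighting by the prior gives 3/13 · 0.125 = 0.028846, 4/13 · 0.1127 = 0.034676, 4/13 · 0.075131 = 0.023117, 1/13 · 0.063 = 0.0048462, 1/13 · 0.11574 = 0.0089031; summing to 0.10039.
By Bayes' rule, P(bag E | data) = (0.0089031) / (0.10039) = 0.088686.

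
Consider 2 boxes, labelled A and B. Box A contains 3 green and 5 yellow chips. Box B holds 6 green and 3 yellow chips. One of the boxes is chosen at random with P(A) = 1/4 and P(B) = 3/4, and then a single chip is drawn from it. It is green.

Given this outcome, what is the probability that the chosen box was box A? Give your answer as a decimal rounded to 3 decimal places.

Compute the likelihood of this draw for each case: P(data | box A) = (3/8) = 3/8; P(data | box B) = (6/9) = 2/3.
The prior-weighted likelihoods are 1/4 · 3/8 = 3/32, 3/4 · 2/3 = 1/2; with total 19/32.
So P(box A | data) = (3/32) / (19/32) = 3/19.

0.158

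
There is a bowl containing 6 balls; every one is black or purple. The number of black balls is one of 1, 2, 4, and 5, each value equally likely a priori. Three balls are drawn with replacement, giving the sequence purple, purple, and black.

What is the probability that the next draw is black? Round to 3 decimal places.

The likelihood of the observed sequence under each hypothesis: P(data | r = 1) = (5/6)(5/6)(1/6) = 25/216; P(data | r = 2) = (4/6)(4/6)(2/6) = 4/27; P(data | r = 4) = (2/6)(2/6)(4/6) = 2/27; P(data | r = 5) = (1/6)(1/6)(5/6) = 5/216.
The prior-weighted likelihoods are 1/4 · 25/216 = 25/864, 1/4 · 4/27 = 1/27, 1/4 · 2/27 = 1/54, 1/4 · 5/216 = 5/864; with total 13/144.
Dividing through by the total gives posterior P(r = 1 | data) = 25/78, P(r = 2 | data) = 16/39, P(r = 4 | data) = 8/39, P(r = 5 | data) = 5/78.
Averaging over the posterior, P(black next | data) = (1/6)(25/78) + (1/3)(16/39) + (2/3)(8/39) + (5/6)(5/78) = 89/234.

0.380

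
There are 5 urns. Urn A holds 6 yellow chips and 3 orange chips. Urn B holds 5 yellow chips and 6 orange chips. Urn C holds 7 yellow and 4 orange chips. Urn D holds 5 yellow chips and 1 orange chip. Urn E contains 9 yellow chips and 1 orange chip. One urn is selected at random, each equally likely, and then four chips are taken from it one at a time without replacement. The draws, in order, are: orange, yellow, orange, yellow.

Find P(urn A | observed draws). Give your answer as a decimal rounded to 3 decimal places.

Compute the likelihood of the observed sequence for each case: P(data | urn A) = (3/9)(6/8)(2/7)(5/6) = 0.059524; P(data | urn B) = (6/11)(5/10)(5/9)(4/8) = 0.075758; P(data | urn C) = (4/11)(7/10)(3/9)(6/8) = 0.063636; P(data | urn D) = (1/6)(5/5)(0/4) = 0; P(data | urn E) = (1/10)(9/9)(0/8) = 0.
Weighting by the prior gives 1/5 · 0.059524 = 0.011905, 1/5 · 0.075758 = 0.015152, 1/5 · 0.063636 = 0.012727, 1/5 · 0 = 0, 1/5 · 0 = 0; summing to 0.039784.
By Bayes' rule, P(urn A | data) = (0.011905) / (0.039784) = 0.29924.

0.299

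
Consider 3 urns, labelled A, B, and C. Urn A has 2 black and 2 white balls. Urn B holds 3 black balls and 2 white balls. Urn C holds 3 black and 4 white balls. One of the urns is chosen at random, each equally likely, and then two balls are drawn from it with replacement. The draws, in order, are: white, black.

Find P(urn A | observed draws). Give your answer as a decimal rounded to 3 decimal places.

0.340

Compute the likelihood of the observed sequence for each case: P(data | urn A) = (2/4)(2/4) = 0.25; P(data | urn B) = (2/5)(3/5) = 0.24; P(data | urn C) = (4/7)(3/7) = 0.2449.
Multiplying each by its prior: 1/3 · 0.25 = 0.083333, 1/3 · 0.24 = 0.08, 1/3 · 0.2449 = 0.081633; summing to 0.24497.
By Bayes' rule, P(urn A | data) = (0.083333) / (0.24497) = 0.34018.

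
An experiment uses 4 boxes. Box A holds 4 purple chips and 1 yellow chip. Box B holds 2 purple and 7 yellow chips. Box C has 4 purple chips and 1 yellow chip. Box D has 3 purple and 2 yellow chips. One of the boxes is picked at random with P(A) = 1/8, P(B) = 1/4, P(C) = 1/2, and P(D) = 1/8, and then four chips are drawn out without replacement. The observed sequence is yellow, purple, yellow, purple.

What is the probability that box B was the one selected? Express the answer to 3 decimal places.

0.357

For each hypothesis, P(data | H) works out to: P(data | box A) = (1/5)(4/4)(0/3) = 0; P(data | box B) = (7/9)(2/8)(6/7)(1/6) = 1/36; P(data | box C) = (1/5)(4/4)(0/3) = 0; P(data | box D) = (2/5)(3/4)(1/3)(2/2) = 1/10.
Multiplying each by its prior: 1/8 · 0 = 0, 1/4 · 1/36 = 1/144, 1/2 · 0 = 0, 1/8 · 1/10 = 1/80; summing to 7/360.
Therefore the posterior P(box B | data) = (1/144) / (7/360) = 5/14.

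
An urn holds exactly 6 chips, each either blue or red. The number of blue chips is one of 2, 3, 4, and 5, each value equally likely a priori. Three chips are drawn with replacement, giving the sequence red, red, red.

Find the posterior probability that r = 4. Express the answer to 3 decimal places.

0.080

Under each hypothesis, the probability of the observed sequence is: P(data | r = 2) = (4/6)(4/6)(4/6) = 8/27; P(data | r = 3) = (3/6)(3/6)(3/6) = 1/8; P(data | r = 4) = (2/6)(2/6)(2/6) = 1/27; P(data | r = 5) = (1/6)(1/6)(1/6) = 1/216.
Weighting by the prior gives 1/4 · 8/27 = 2/27, 1/4 · 1/8 = 1/32, 1/4 · 1/27 = 1/108, 1/4 · 1/216 = 1/864; summing to 25/216.
So P(r = 4 | data) = (1/108) / (25/216) = 2/25.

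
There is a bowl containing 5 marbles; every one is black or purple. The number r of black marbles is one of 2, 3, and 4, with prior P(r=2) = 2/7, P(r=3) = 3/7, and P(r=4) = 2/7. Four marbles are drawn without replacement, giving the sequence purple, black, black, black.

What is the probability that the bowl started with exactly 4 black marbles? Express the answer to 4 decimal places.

The likelihood of the observed sequence under each hypothesis: P(data | r = 2) = (3/5)(2/4)(1/3)(0/2) = 0; P(data | r = 3) = (2/5)(3/4)(2/3)(1/2) = 1/10; P(data | r = 4) = (1/5)(4/4)(3/3)(2/2) = 1/5.
Weighting by the prior gives 2/7 · 0 = 0, 3/7 · 1/10 = 3/70, 2/7 · 1/5 = 2/35; summing to 1/10.
Therefore the posterior P(r = 4 | data) = (2/35) / (1/10) = 4/7.

0.5714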